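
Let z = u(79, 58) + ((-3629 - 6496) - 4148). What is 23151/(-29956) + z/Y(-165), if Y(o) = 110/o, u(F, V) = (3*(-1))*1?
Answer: 641454633/29956 ≈ 21413.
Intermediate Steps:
u(F, V) = -3 (u(F, V) = -3*1 = -3)
z = -14276 (z = -3 + ((-3629 - 6496) - 4148) = -3 + (-10125 - 4148) = -3 - 14273 = -14276)
23151/(-29956) + z/Y(-165) = 23151/(-29956) - 14276/(110/(-165)) = 23151*(-1/29956) - 14276/(110*(-1/165)) = -23151/29956 - 14276/(-⅔) = -23151/29956 - 14276*(-3/2) = -23151/29956 + 21414 = 641454633/29956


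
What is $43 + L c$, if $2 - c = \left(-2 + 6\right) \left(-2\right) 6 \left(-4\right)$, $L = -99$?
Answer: $18853$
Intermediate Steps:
$c = -190$ ($c = 2 - \left(-2 + 6\right) \left(-2\right) 6 \left(-4\right) = 2 - 4 \left(-2\right) 6 \left(-4\right) = 2 - \left(-8\right) 6 \left(-4\right) = 2 - \left(-48\right) \left(-4\right) = 2 - 192 = -190$)
$43 + L c = 43 - -18810 = 43 + 18810 = 18853$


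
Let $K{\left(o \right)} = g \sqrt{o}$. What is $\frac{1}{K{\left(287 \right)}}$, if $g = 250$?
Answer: $\frac{\sqrt{287}}{71750} \approx 0.00023611$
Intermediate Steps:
$K{\left(o \right)} = 250 \sqrt{o}$
$\frac{1}{K{\left(287 \right)}} = \frac{1}{250 \sqrt{287}} = \frac{\sqrt{287}}{71750}$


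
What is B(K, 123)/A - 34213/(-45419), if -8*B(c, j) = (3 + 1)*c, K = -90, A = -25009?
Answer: 853589062/1135883771 ≈ 0.75148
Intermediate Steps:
B(c, j) = -c/2 (B(c, j) = -(3 + 1)*c/8 = -c/2)
B(K, 123)/A - 34213/(-45419) = -½*(-90)/(-25009) - 34213/(-45419) = 45*(-1/25009) - 34213*(-1/45419) = -45/25009 + 34213/45419 = 853589062/1135883771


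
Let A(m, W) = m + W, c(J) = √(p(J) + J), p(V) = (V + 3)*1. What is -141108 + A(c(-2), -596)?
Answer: -141704 + I ≈ -1.417e+5 + 1.0*I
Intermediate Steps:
p(V) = 3 + V (p(V) = (3 + V)*1 = 3 + V)
c(J) = √(3 + 2*J) (c(J) = √((3 + J) + J) = √(3 + 2*J))
A(m, W) = W + m
-141108 + A(c(-2), -596) = -141108 + (-596 + √(3 + 2*(-2))) = -141108 + (-596 + √(3 - 4)) = -141108 + (-596 + √(-1)) = -141108 + (-596 + I) = -141704 + I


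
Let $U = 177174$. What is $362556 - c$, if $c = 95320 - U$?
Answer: $444410$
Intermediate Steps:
$c = -81854$ ($c = 95320 - 177174 = -81854$)
$362556 - c = 362556 - -81854 = 362556 + 81854 = 444410$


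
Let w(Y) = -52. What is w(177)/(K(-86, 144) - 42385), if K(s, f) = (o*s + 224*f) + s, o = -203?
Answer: -52/7243 ≈ -0.0071793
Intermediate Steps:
K(s, f) = -202*s + 224*f (K(s, f) = (-203*s + 224*f) + s = -202*s + 224*f)
w(177)/(K(-86, 144) - 42385) = -52/((-202*(-86) + 224*144) - 42385) = -52/((17372 + 32256) - 42385) = -52/(49628 - 42385) = -52/7243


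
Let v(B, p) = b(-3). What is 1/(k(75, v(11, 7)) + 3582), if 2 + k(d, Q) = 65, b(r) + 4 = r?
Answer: 1/3645 ≈ 0.00027435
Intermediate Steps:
b(r) = -4 + r
v(B, p) = -7 (v(B, p) = -4 - 3 = -7)
k(d, Q) = 63 (k(d, Q) = -2 + 65 = 63)
1/(k(75, v(11, 7)) + 3582) = 1/(63 + 3582) = 1/3645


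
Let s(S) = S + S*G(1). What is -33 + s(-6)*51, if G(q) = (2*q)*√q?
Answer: -951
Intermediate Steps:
G(q) = 2*q^(3/2)
s(S) = 3*S (s(S) = S + S*(2*1^(3/2)) = S + S*(2*1) = S + S*2 = S + 2*S = 3*S)
-33 + s(-6)*51 = -33 + (3*(-6))*51 = -33 - 18*51 = -33 - 918 = -951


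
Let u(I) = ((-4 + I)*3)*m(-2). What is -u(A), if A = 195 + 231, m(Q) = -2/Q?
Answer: -1266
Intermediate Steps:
A = 426
u(I) = -12 + 3*I (u(I) = ((-4 + I)*3)*(-2/(-2)) = (-12 + 3*I)*(-2*(-½)) = (-12 + 3*I)*1 = -12 + 3*I)
-u(A) = -(-12 + 3*426) = -(-12 + 1278) = -1*1266 = -1266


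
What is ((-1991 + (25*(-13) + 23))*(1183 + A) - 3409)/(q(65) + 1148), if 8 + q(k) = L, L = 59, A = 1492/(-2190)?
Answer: -2972340082/1312905 ≈ -2263.9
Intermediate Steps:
A = -746/1095 (A = 1492*(-1/2190) = -746/1095 ≈ -0.68128)
q(k) = 51 (q(k) = -8 + 59 = 51)
((-1991 + (25*(-13) + 23))*(1183 + A) - 3409)/(q(65) + 1148) = ((-1991 + (25*(-13) + 23))*(1183 - 746/1095) - 3409)/(51 + 1148) = ((-1991 + (-325 + 23))*(1294639/1095) - 3409)/1199 = ((-1991 - 302)*(1294639/1095) - 3409)*(1/1199) = (-2293*1294639/1095 - 3409)*(1/1199) = (-2968607227/1095 - 3409)*(1/1199) = -2972340082/1095*1/1199 = -2972340082/1312905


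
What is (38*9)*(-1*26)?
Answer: -8892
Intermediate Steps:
(38*9)*(-1*26) = 342*(-26) = -8892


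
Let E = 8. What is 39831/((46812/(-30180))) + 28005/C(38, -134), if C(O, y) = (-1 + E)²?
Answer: -4799325780/191149 ≈ -25108.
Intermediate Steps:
C(O, y) = 49 (C(O, y) = (-1 + 8)² = 7² = 49)
39831/((46812/(-30180))) + 28005/C(38, -134) = 39831/((46812/(-30180))) + 28005/49 = 39831/((46812*(-1/30180))) + 28005*(1/49) = 39831/(-3901/2515) + 28005/49 = 39831*(-2515/3901) + 28005/49 = -100174965/3901 + 28005/49 = -4799325780/191149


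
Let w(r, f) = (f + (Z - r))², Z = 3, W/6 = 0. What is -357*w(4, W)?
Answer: -357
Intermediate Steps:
W = 0 (W = 6*0 = 0)
w(r, f) = (3 + f - r)² (w(r, f) = (f + (3 - r))² = (3 + f - r)²)
-357*w(4, W) = -357*(3 + 0 - 1*4)² = -357*(3 + 0 - 4)² = -357*(-1)² = -357*1 = -357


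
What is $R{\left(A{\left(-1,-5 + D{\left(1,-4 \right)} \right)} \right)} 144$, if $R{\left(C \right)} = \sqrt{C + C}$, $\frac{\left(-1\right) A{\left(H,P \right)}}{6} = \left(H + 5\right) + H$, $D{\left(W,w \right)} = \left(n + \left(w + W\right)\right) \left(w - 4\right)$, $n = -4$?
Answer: $864 i \approx 864.0 i$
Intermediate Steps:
$D{\left(W,w \right)} = \left(-4 + w\right) \left(-4 + W + w\right)$ ($D{\left(W,w \right)} = \left(-4 + \left(w + W\right)\right) \left(w - 4\right) = \left(-4 + \left(W + w\right)\right) \left(-4 + w\right) = \left(-4 + W + w\right) \left(-4 + w\right) = \left(-4 + w\right) \left(-4 + W + w\right)$)
$A{\left(H,P \right)} = -30 - 12 H$ ($A{\left(H,P \right)} = - 6 \left(\left(H + 5\right) + H\right) = - 6 \left(\left(5 + H\right) + H\right) = - 6 \left(5 + 2 H\right) = -30 - 12 H$)
$R{\left(C \right)} = \sqrt{2} \sqrt{C}$ ($R{\left(C \right)} = \sqrt{2 C} = \sqrt{2} \sqrt{C}$)
$R{\left(A{\left(-1,-5 + D{\left(1,-4 \right)} \right)} \right)} 144 = \sqrt{2} \sqrt{-30 - -12} \cdot 144 = \sqrt{2} \sqrt{-30 + 12} \cdot 144 = \sqrt{2} \sqrt{-18} \cdot 144 = \sqrt{2} \cdot 3 i \sqrt{2} \cdot 144 = 6 i 144 = 864 i$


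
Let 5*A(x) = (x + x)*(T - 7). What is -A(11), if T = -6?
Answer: 286/5 ≈ 57.200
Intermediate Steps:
A(x) = -26*x/5 (A(x) = ((x + x)*(-6 - 7))/5 = ((2*x)*(-13))/5 = (-26*x)/5 = -26*x/5)
-A(11) = -(-26)*11/5 = -1*(-286/5) = 286/5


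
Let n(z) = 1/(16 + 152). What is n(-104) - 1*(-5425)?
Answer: 911401/168 ≈ 5425.0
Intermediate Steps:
n(z) = 1/168
n(-104) - 1*(-5425) = 1/168 - 1*(-5425) = 1/168 + 5425 = 911401/168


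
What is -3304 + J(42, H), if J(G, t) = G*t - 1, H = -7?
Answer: -3599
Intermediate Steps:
J(G, t) = -1 + G*t
-3304 + J(42, H) = -3304 + (-1 + 42*(-7)) = -3304 + (-1 - 294) = -3304 - 295 = -3599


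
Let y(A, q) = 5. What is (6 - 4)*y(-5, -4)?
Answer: 10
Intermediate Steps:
(6 - 4)*y(-5, -4) = (6 - 4)*5 = 2*5 = 10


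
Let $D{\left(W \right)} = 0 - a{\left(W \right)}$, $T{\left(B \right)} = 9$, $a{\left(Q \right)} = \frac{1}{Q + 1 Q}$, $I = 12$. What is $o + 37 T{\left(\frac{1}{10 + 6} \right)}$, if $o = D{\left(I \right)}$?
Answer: $\frac{7991}{24} \approx 332.96$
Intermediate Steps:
$a{\left(Q \right)} = \frac{1}{2 Q}$ ($a{\left(Q \right)} = \frac{1}{Q + Q} = \frac{1}{2 Q}$)
$D{\left(W \right)} = - \frac{1}{2 W}$ ($D{\left(W \right)} = 0 - \frac{1}{2 W} = - \frac{1}{2 W}$)
$o = - \frac{1}{24}$ ($o = - \frac{1}{2 \cdot 12} = \left(- \frac{1}{2}\right) \frac{1}{12} = - \frac{1}{24} \approx -0.041667$)
$o + 37 T{\left(\frac{1}{10 + 6} \right)} = - \frac{1}{24} + 37 \cdot 9 = - \frac{1}{24} + 333 = \frac{7991}{24}$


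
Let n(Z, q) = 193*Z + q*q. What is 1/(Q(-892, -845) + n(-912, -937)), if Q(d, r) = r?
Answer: 1/701108 ≈ 1.4263e-6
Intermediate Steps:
n(Z, q) = q² + 193*Z (n(Z, q) = 193*Z + q² = q² + 193*Z)
1/(Q(-892, -845) + n(-912, -937)) = 1/(-845 + ((-937)² + 193*(-912))) = 1/(-845 + (877969 - 176016)) = 1/(-845 + 701953) = 1/701108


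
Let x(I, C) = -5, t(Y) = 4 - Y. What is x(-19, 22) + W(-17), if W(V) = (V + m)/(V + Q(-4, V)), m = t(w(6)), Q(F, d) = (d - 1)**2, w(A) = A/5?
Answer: -7746/1535 ≈ -5.0463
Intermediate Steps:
w(A) = A/5 (w(A) = A*(1/5) = A/5)
Q(F, d) = (-1 + d)**2
m = 14/5 (m = 4 - 6/5 = 14/5 ≈ 2.8000)
W(V) = (14/5 + V)/(V + (-1 + V)**2) (W(V) = (V + 14/5)/(V + (-1 + V)**2) = (14/5 + V)/(V + (-1 + V)**2))
x(-19, 22) + W(-17) = -5 + (14/5 - 17)/(-17 + (-1 - 17)**2) = -5 - 71/5/(-17 + (-18)**2) = -5 - 71/5/(-17 + 324) = -5 - 71/5/307 = -5 + (1/307)*(-71/5) = -5 - 71/1535 = -7746/1535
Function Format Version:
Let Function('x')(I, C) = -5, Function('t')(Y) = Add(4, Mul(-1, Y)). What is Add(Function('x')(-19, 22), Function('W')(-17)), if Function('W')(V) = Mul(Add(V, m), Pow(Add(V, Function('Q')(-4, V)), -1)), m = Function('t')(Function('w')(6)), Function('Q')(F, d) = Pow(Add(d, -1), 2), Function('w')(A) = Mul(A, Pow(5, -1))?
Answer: Rational(-7746, 1535) ≈ -5.0463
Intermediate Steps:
Function('w')(A) = Mul(Rational(1, 5), A) (Function('w')(A) = Mul(A, Rational(1, 5)) = Mul(Rational(1, 5), A))
Function('Q')(F, d) = Pow(Add(-1, d), 2)
m = Rational(14, 5) (m = Add(4, Mul(-1, Mul(Rational(1, 5), 6))) = Add(4, Mul(-1, Rational(6, 5))) = Add(4, Rational(-6, 5)) = Rational(14, 5) ≈ 2.8000)
Function('W')(V) = Mul(Pow(Add(V, Pow(Add(-1, V), 2)), -1), Add(Rational(14, 5), V)) (Function('W')(V) = Mul(Add(V, Rational(14, 5)), Pow(Add(V, Pow(Add(-1, V), 2)), -1)) = Mul(Add(Rational(14, 5), V), Pow(Add(V, Pow(Add(-1, V), 2)), -1)) = Mul(Pow(Add(V, Pow(Add(-1, V), 2)), -1), Add(Rational(14, 5), V)))
Add(Function('x')(-19, 22), Function('W')(-17)) = Add(-5, Mul(Pow(Add(-17, Pow(Add(-1, -17), 2)), -1), Add(Rational(14, 5), -17))) = Add(-5, Mul(Pow(Add(-17, Pow(-18, 2)), -1), Rational(-71, 5))) = Add(-5, Mul(Pow(Add(-17, 324), -1), Rational(-71, 5))) = Add(-5, Mul(Pow(307, -1), Rational(-71, 5))) = Add(-5, Mul(Rational(1, 307), Rational(-71, 5))) = Add(-5, Rational(-71, 1535)) = Rational(-7746, 1535)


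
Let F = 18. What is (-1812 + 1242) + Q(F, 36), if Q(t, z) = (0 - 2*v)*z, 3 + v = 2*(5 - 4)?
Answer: -498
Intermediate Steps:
v = -1 (v = -3 + 2*(5 - 4) = -3 + 2*1 = -3 + 2 = -1)
Q(t, z) = 2*z (Q(t, z) = (0 - 2*(-1))*z = (0 + 2)*z = 2*z)
(-1812 + 1242) + Q(F, 36) = (-1812 + 1242) + 2*36 = -570 + 72 = -498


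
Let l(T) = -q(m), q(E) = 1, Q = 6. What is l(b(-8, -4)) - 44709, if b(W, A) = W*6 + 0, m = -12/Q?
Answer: -44710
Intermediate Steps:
m = -2 (m = -12/6 = -12*⅙ = -2)
b(W, A) = 6*W (b(W, A) = 6*W + 0 = 6*W)
l(T) = -1 (l(T) = -1*1 = -1)
l(b(-8, -4)) - 44709 = -1 - 44709 = -44710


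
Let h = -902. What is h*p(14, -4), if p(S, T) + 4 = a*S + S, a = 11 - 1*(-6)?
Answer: -223696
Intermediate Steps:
a = 17 (a = 11 + 6 = 17)
p(S, T) = -4 + 18*S (p(S, T) = -4 + (17*S + S) = -4 + 18*S)
h*p(14, -4) = -902*(-4 + 18*14) = -902*(-4 + 252) = -902*248 = -223696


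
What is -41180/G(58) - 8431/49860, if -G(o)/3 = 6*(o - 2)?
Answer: 2366593/58170 ≈ 40.684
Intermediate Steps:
G(o) = 36 - 18*o (G(o) = -18*(o - 2) = -18*(-2 + o) = -3*(-12 + 6*o) = 36 - 18*o)
-41180/G(58) - 8431/49860 = -41180/(36 - 18*58) - 8431/49860 = -41180/(36 - 1044) - 8431*1/49860 = -41180/(-1008) - 8431/49860 = -41180*(-1/1008) - 8431/49860 = 10295/252 - 8431/49860 = 2366593/58170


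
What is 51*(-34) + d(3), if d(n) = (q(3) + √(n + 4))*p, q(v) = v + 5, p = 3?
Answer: -1710 + 3*√7 ≈ -1702.1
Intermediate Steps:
q(v) = 5 + v
d(n) = 24 + 3*√(4 + n) (d(n) = ((5 + 3) + √(n + 4))*3 = (8 + √(4 + n))*3 = 24 + 3*√(4 + n))
51*(-34) + d(3) = 51*(-34) + (24 + 3*√(4 + 3)) = -1734 + (24 + 3*√7) = -1710 + 3*√7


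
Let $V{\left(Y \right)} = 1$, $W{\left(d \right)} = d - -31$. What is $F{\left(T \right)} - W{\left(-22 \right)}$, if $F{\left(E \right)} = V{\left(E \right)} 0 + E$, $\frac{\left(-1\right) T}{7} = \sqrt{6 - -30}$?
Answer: $-51$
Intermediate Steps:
$W{\left(d \right)} = 31 + d$ ($W{\left(d \right)} = d + 31 = 31 + d$)
$T = -42$ ($T = - 7 \sqrt{6 - -30} = - 7 \sqrt{6 + 30} = - 7 \sqrt{36} = \left(-7\right) 6 = -42$)
$F{\left(E \right)} = E$ ($F{\left(E \right)} = 1 \cdot 0 + E = 0 + E = E$)
$F{\left(T \right)} - W{\left(-22 \right)} = -42 - \left(31 - 22\right) = -42 - 9 = -51$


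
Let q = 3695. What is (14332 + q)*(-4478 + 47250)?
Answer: 771050844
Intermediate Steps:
(14332 + q)*(-4478 + 47250) = (14332 + 3695)*(-4478 + 47250) = 18027*42772 = 771050844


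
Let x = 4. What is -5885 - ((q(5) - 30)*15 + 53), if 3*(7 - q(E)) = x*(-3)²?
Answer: -5413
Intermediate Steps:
q(E) = -5 (q(E) = 7 - 4*(-3)²/3 = 7 - 4*9/3 = 7 - ⅓*36 = 7 - 12 = -5)
-5885 - ((q(5) - 30)*15 + 53) = -5885 - ((-5 - 30)*15 + 53) = -5885 - (-35*15 + 53) = -5885 - (-525 + 53) = -5885 - 1*(-472) = -5885 + 472 = -5413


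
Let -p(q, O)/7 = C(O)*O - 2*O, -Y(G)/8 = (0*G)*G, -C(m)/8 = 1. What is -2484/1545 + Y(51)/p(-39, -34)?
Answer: -828/515 ≈ -1.6078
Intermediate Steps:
C(m) = -8 (C(m) = -8*1 = -8)
Y(G) = 0 (Y(G) = -8*0*G*G = -0*G = -8*0 = 0)
p(q, O) = 70*O (p(q, O) = -7*(-8*O - 2*O) = -(-70)*O = 70*O)
-2484/1545 + Y(51)/p(-39, -34) = -2484/1545 + 0/((70*(-34))) = -2484*1/1545 + 0/(-2380) = -828/515 + 0*(-1/2380) = -828/515 + 0 = -828/515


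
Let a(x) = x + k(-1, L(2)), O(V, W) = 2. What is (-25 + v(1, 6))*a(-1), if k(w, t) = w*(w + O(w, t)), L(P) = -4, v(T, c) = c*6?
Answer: -22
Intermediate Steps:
v(T, c) = 6*c
k(w, t) = w*(2 + w) (k(w, t) = w*(w + 2) = w*(2 + w))
a(x) = -1 + x (a(x) = x - (2 - 1) = x - 1*1 = x - 1 = -1 + x)
(-25 + v(1, 6))*a(-1) = (-25 + 6*6)*(-1 - 1) = (-25 + 36)*(-2) = 11*(-2) = -22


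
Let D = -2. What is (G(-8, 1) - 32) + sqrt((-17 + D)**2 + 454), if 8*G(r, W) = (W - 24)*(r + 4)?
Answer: -41/2 + sqrt(815) ≈ 8.0482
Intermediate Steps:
G(r, W) = (-24 + W)*(4 + r)/8 (G(r, W) = ((W - 24)*(r + 4))/8 = ((-24 + W)*(4 + r))/8 = (-24 + W)*(4 + r)/8)
(G(-8, 1) - 32) + sqrt((-17 + D)**2 + 454) = ((-12 + (1/2)*1 - 3*(-8) + (1/8)*1*(-8)) - 32) + sqrt((-17 - 2)**2 + 454) = ((-12 + 1/2 + 24 - 1) - 32) + sqrt((-19)**2 + 454) = (23/2 - 32) + sqrt(361 + 454) = -41/2 + sqrt(815)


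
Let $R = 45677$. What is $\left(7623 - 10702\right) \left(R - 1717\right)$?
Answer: $-135352840$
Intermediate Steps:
$\left(7623 - 10702\right) \left(R - 1717\right) = \left(7623 - 10702\right) \left(45677 - 1717\right) = \left(-3079\right) 43960 = -135352840$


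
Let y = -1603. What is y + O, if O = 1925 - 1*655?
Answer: -333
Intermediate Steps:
O = 1270 (O = 1925 - 655 = 1270)
y + O = -1603 + 1270 = -333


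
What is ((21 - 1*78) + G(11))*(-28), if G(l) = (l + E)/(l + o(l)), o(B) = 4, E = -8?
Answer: 7952/5 ≈ 1590.4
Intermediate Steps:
G(l) = (-8 + l)/(4 + l) (G(l) = (l - 8)/(l + 4) = (-8 + l)/(4 + l))
((21 - 1*78) + G(11))*(-28) = ((21 - 1*78) + (-8 + 11)/(4 + 11))*(-28) = ((21 - 78) + 3/15)*(-28) = (-57 + (1/15)*3)*(-28) = (-57 + ⅕)*(-28) = -284/5*(-28) = 7952/5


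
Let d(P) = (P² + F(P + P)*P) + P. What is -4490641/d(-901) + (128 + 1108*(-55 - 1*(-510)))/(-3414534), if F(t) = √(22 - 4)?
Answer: -393558705264616/69219602267433 - 4490641*√2/243264594 ≈ -5.7118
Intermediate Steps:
F(t) = 3*√2 (F(t) = √18 = 3*√2)
d(P) = P + P² + 3*P*√2 (d(P) = (P² + (3*√2)*P) + P = (P² + 3*P*√2) + P = P + P² + 3*P*√2)
-4490641/d(-901) + (128 + 1108*(-55 - 1*(-510)))/(-3414534) = -4490641*(-1/(901*(1 - 901 + 3*√2))) + (128 + 1108*(-55 - 1*(-510)))/(-3414534) = -4490641*(-1/(901*(-900 + 3*√2))) + (128 + 1108*(-55 + 510))*(-1/3414534) = -4490641/(810900 - 2703*√2) + (128 + 1108*455)*(-1/3414534) = -4490641/(810900 - 2703*√2) + (128 + 504140)*(-1/3414534) = -4490641/(810900 - 2703*√2) + 504268*(-1/3414534) = -4490641/(810900 - 2703*√2) - 252134/1707267 = -252134/1707267 - 4490641/(810900 - 2703*√2)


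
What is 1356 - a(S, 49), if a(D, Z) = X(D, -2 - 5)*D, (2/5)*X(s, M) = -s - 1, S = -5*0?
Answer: 1356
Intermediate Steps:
S = 0
X(s, M) = -5/2 - 5*s/2 (X(s, M) = 5*(-s - 1)/2 = 5*(-1 - s)/2 = -5/2 - 5*s/2)
a(D, Z) = D*(-5/2 - 5*D/2) (a(D, Z) = (-5/2 - 5*D/2)*D = D*(-5/2 - 5*D/2))
1356 - a(S, 49) = 1356 - (-5)*0*(1 + 0)/2 = 1356 - (-5)*0/2 = 1356 - 1*0 = 1356 + 0 = 1356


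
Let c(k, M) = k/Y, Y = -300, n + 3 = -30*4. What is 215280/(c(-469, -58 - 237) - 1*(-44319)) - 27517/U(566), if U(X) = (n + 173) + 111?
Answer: -50781808339/305811887 ≈ -166.06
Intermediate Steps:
n = -123 (n = -3 - 30*4 = -3 - 120 = -123)
c(k, M) = -k/300 (c(k, M) = k/(-300) = k*(-1/300) = -k/300)
U(X) = 161 (U(X) = (-123 + 173) + 111 = 50 + 111 = 161)
215280/(c(-469, -58 - 237) - 1*(-44319)) - 27517/U(566) = 215280/(-1/300*(-469) - 1*(-44319)) - 27517/161 = 215280/(469/300 + 44319) - 27517*1/161 = 215280/(13296169/300) - 3931/23 = 215280*(300/13296169) - 3931/23 = 64584000/13296169 - 3931/23 = -50781808339/305811887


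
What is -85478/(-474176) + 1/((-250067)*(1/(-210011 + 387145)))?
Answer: -31308732279/59287884896 ≈ -0.52808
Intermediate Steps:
-85478/(-474176) + 1/((-250067)*(1/(-210011 + 387145))) = -85478*(-1/474176) - 1/(250067*(1/177134)) = 42739/237088 - 1/(250067*1/177134) = 42739/237088 - 1/250067*177134 = 42739/237088 - 177134/250067 = -31308732279/59287884896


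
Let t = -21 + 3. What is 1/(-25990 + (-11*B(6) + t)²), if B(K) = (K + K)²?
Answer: 1/2540414 ≈ 3.9364e-7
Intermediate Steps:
B(K) = 4*K² (B(K) = (2*K)² = 4*K²)
t = -18
1/(-25990 + (-11*B(6) + t)²) = 1/(-25990 + (-44*6² - 18)²) = 1/(-25990 + (-44*36 - 18)²) = 1/(-25990 + (-11*144 - 18)²) = 1/(-25990 + (-1584 - 18)²) = 1/(-25990 + (-1602)²) = 1/(-25990 + 2566404) = 1/2540414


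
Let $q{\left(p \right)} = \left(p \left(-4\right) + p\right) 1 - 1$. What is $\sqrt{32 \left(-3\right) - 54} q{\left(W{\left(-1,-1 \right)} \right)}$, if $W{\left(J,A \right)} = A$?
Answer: $10 i \sqrt{6} \approx 24.495 i$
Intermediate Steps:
$q{\left(p \right)} = -1 - 3 p$ ($q{\left(p \right)} = \left(- 4 p + p\right) 1 - 1 = - 3 p 1 - 1 = - 3 p - 1 = -1 - 3 p$)
$\sqrt{32 \left(-3\right) - 54} q{\left(W{\left(-1,-1 \right)} \right)} = \sqrt{32 \left(-3\right) - 54} \left(-1 - -3\right) = \sqrt{-96 - 54} \left(-1 + 3\right) = \sqrt{-150} \cdot 2 = 5 i \sqrt{6} \cdot 2 = 10 i \sqrt{6}$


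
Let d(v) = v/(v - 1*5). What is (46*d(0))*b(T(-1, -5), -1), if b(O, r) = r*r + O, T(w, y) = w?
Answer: 0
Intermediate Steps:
d(v) = v/(-5 + v) (d(v) = v/(v - 5) = v/(-5 + v))
b(O, r) = O + r² (b(O, r) = r² + O = O + r²)
(46*d(0))*b(T(-1, -5), -1) = (46*(0/(-5 + 0)))*(-1 + (-1)²) = (46*(0/(-5)))*(-1 + 1) = (46*(0*(-⅕)))*0 = (46*0)*0 = 0*0 = 0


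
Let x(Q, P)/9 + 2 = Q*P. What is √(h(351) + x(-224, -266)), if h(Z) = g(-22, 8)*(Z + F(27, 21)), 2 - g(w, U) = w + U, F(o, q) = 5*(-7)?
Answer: √541294 ≈ 735.73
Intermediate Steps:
F(o, q) = -35
g(w, U) = 2 - U - w (g(w, U) = 2 - (w + U) = 2 - (U + w) = 2 + (-U - w) = 2 - U - w)
x(Q, P) = -18 + 9*P*Q (x(Q, P) = -18 + 9*(Q*P) = -18 + 9*(P*Q) = -18 + 9*P*Q)
h(Z) = -560 + 16*Z (h(Z) = (2 - 1*8 - 1*(-22))*(Z - 35) = (2 - 8 + 22)*(-35 + Z) = 16*(-35 + Z) = -560 + 16*Z)
√(h(351) + x(-224, -266)) = √((-560 + 16*351) + (-18 + 9*(-266)*(-224))) = √((-560 + 5616) + (-18 + 536256)) = √(5056 + 536238) = √541294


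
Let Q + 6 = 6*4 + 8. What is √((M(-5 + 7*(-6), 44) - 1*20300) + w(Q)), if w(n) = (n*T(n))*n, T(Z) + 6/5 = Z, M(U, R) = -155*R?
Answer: 8*I*√4045/5 ≈ 101.76*I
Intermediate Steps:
T(Z) = -6/5 + Z
Q = 26 (Q = -6 + (6*4 + 8) = -6 + (24 + 8) = -6 + 32 = 26)
w(n) = n²*(-6/5 + n) (w(n) = (n*(-6/5 + n))*n = n²*(-6/5 + n))
√((M(-5 + 7*(-6), 44) - 1*20300) + w(Q)) = √((-155*44 - 1*20300) + 26²*(-6/5 + 26)) = √((-6820 - 20300) + 676*(124/5)) = √(-27120 + 83824/5) = √(-51776/5) = 8*I*√4045/5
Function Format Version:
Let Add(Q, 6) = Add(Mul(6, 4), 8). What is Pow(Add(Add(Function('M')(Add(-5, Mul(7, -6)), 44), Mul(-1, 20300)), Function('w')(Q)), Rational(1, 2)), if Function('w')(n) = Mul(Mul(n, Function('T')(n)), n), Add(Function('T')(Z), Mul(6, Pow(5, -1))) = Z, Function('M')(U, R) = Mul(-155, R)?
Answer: Mul(Rational(8, 5), I, Pow(4045, Rational(1, 2))) ≈ Mul(101.76, I)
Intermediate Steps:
Function('T')(Z) = Add(Rational(-6, 5), Z)
Q = 26 (Q = Add(-6, Add(Mul(6, 4), 8)) = Add(-6, Add(24, 8)) = Add(-6, 32) = 26)
Function('w')(n) = Mul(Pow(n, 2), Add(Rational(-6, 5), n)) (Function('w')(n) = Mul(Mul(n, Add(Rational(-6, 5), n)), n) = Mul(Pow(n, 2), Add(Rational(-6, 5), n)))
Pow(Add(Add(Function('M')(Add(-5, Mul(7, -6)), 44), Mul(-1, 20300)), Function('w')(Q)), Rational(1, 2)) = Pow(Add(Add(Mul(-155, 44), Mul(-1, 20300)), Mul(Pow(26, 2), Add(Rational(-6, 5), 26))), Rational(1, 2)) = Pow(Add(Add(-6820, -20300), Mul(676, Rational(124, 5))), Rational(1, 2)) = Pow(Add(-27120, Rational(83824, 5)), Rational(1, 2)) = Pow(Rational(-51776, 5), Rational(1, 2)) = Mul(Rational(8, 5), I, Pow(4045, Rational(1, 2)))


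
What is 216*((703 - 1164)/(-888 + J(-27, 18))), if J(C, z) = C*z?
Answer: 16596/229 ≈ 72.472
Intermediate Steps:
216*((703 - 1164)/(-888 + J(-27, 18))) = 216*((703 - 1164)/(-888 - 27*18)) = 216*(-461/(-888 - 486)) = 216*(-461/(-1374)) = 216*(-461*(-1/1374)) = 216*(461/1374) = 16596/229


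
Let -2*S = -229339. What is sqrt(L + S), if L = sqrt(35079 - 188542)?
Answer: sqrt(458678 + 4*I*sqrt(153463))/2 ≈ 338.63 + 0.57843*I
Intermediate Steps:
L = I*sqrt(153463) (L = sqrt(-153463) = I*sqrt(153463) ≈ 391.74*I)
S = 229339/2 (S = -1/2*(-229339) = 229339/2 ≈ 1.1467e+5)
sqrt(L + S) = sqrt(I*sqrt(153463) + 229339/2) = sqrt(229339/2 + I*sqrt(153463))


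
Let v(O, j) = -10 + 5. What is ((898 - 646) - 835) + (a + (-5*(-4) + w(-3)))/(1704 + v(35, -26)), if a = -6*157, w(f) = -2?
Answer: -991441/1699 ≈ -583.54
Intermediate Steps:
v(O, j) = -5
a = -942
((898 - 646) - 835) + (a + (-5*(-4) + w(-3)))/(1704 + v(35, -26)) = ((898 - 646) - 835) + (-942 + (-5*(-4) - 2))/(1704 - 5) = (252 - 835) + (-942 + (20 - 2))/1699 = -583 + (-942 + 18)*(1/1699) = -583 - 924*1/1699 = -583 - 924/1699 = -991441/1699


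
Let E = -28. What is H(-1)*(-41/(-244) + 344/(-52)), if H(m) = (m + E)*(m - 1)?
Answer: -593079/1586 ≈ -373.95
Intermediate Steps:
H(m) = (-1 + m)*(-28 + m) (H(m) = (m - 28)*(m - 1) = (-28 + m)*(-1 + m) = (-1 + m)*(-28 + m))
H(-1)*(-41/(-244) + 344/(-52)) = (28 + (-1)² - 29*(-1))*(-41/(-244) + 344/(-52)) = (28 + 1 + 29)*(-41*(-1/244) + 344*(-1/52)) = 58*(41/244 - 86/13) = 58*(-20451/3172) = -593079/1586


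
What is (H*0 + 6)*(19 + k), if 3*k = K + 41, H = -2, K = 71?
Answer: 338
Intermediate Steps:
k = 112/3 (k = (71 + 41)/3 = (⅓)*112 = 112/3 ≈ 37.333)
(H*0 + 6)*(19 + k) = (-2*0 + 6)*(19 + 112/3) = (0 + 6)*(169/3) = 6*(169/3) = 338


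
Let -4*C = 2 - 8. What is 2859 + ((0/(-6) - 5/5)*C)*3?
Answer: 5709/2 ≈ 2854.5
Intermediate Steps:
C = 3/2 (C = -(2 - 8)/4 = -¼*(-6) = 3/2 ≈ 1.5000)
2859 + ((0/(-6) - 5/5)*C)*3 = 2859 + ((0/(-6) - 5/5)*(3/2))*3 = 2859 + ((0*(-⅙) - 5*⅕)*(3/2))*3 = 2859 + ((0 - 1)*(3/2))*3 = 2859 - 1*3/2*3 = 2859 - 3/2*3 = 2859 - 9/2 = 5709/2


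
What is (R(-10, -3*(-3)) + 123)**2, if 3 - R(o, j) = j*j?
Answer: 2025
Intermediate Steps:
R(o, j) = 3 - j**2 (R(o, j) = 3 - j*j = 3 - j**2)
(R(-10, -3*(-3)) + 123)**2 = ((3 - (-3*(-3))**2) + 123)**2 = ((3 - 1*9**2) + 123)**2 = ((3 - 1*81) + 123)**2 = ((3 - 81) + 123)**2 = (-78 + 123)**2 = 45**2 = 2025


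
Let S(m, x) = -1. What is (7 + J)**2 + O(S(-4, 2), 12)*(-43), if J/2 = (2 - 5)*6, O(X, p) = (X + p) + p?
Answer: -148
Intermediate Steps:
O(X, p) = X + 2*p
J = -36 (J = 2*((2 - 5)*6) = 2*(-3*6) = 2*(-18) = -36)
(7 + J)**2 + O(S(-4, 2), 12)*(-43) = (7 - 36)**2 + (-1 + 2*12)*(-43) = (-29)**2 + (-1 + 24)*(-43) = 841 + 23*(-43) = 841 - 989 = -148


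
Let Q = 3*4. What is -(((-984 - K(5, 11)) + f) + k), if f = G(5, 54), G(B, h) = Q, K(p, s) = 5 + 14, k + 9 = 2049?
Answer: -1049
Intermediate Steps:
Q = 12
k = 2040 (k = -9 + 2049 = 2040)
K(p, s) = 19
G(B, h) = 12
f = 12
-(((-984 - K(5, 11)) + f) + k) = -(((-984 - 1*19) + 12) + 2040) = -(((-984 - 19) + 12) + 2040) = -((-1003 + 12) + 2040) = -(-991 + 2040) = -1*1049 = -1049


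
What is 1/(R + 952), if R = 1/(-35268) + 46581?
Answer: 35268/1676393843 ≈ 2.1038e-5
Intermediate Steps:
R = 1642818707/35268 (R = -1/35268 + 46581 = 1642818707/35268 ≈ 46581.)
1/(R + 952) = 1/(1642818707/35268 + 952) = 1/(1676393843/35268) = 35268/1676393843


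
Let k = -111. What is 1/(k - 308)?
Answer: -1/419 ≈ -0.0023866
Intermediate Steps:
1/(k - 308) = 1/(-111 - 308) = 1/(-419) = -1/419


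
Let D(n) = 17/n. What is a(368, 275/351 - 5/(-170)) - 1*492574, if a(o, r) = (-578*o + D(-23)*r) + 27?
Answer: -11386992347/16146 ≈ -7.0525e+5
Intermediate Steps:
a(o, r) = 27 - 578*o - 17*r/23 (a(o, r) = (-578*o + (17/(-23))*r) + 27 = (-578*o + (17*(-1/23))*r) + 27 = (-578*o - 17*r/23) + 27 = 27 - 578*o - 17*r/23)
a(368, 275/351 - 5/(-170)) - 1*492574 = (27 - 578*368 - 17*(275/351 - 5/(-170))/23) - 1*492574 = (27 - 212704 - 17*(275*(1/351) - 5*(-1/170))/23) - 492574 = (27 - 212704 - 17*(275/351 + 1/34)/23) - 492574 = (27 - 212704 - 17/23*9701/11934) - 492574 = (27 - 212704 - 9701/16146) - 492574 = -3433892543/16146 - 492574 = -11386992347/16146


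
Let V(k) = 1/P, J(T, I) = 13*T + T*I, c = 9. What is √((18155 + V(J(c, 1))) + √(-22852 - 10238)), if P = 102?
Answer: √(188884722 + 10404*I*√33090)/102 ≈ 134.74 + 0.67502*I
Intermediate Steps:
J(T, I) = 13*T + I*T
V(k) = 1/102
√((18155 + V(J(c, 1))) + √(-22852 - 10238)) = √((18155 + 1/102) + √(-22852 - 10238)) = √(1851811/102 + √(-33090)) = √(1851811/102 + I*√33090)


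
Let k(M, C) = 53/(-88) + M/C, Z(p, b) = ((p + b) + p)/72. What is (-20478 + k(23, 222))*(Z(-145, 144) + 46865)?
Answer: -337470718101325/351648 ≈ -9.5968e+8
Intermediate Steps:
Z(p, b) = p/36 + b/72 (Z(p, b) = ((b + p) + p)*(1/72) = (b + 2*p)*(1/72) = p/36 + b/72)
k(M, C) = -53/88 + M/C (k(M, C) = 53*(-1/88) + M/C = -53/88 + M/C)
(-20478 + k(23, 222))*(Z(-145, 144) + 46865) = (-20478 + (-53/88 + 23/222))*(((1/36)*(-145) + (1/72)*144) + 46865) = (-20478 + (-53/88 + 23*(1/222)))*((-145/36 + 2) + 46865) = (-20478 + (-53/88 + 23/222))*(-73/36 + 46865) = (-20478 - 4871/9768)*(1687067/36) = -200033975/9768*1687067/36 = -337470718101325/351648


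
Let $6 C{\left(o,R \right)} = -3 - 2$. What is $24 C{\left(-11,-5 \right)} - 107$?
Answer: $-127$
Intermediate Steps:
$C{\left(o,R \right)} = - \frac{5}{6}$ ($C{\left(o,R \right)} = \frac{-3 - 2}{6} = \frac{1}{6} \left(-5\right) = - \frac{5}{6}$)
$24 C{\left(-11,-5 \right)} - 107 = 24 \left(- \frac{5}{6}\right) - 107 = -20 - 107 = -127$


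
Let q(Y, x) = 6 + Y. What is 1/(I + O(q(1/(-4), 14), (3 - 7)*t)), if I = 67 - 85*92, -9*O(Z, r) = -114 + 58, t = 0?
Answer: -9/69721 ≈ -0.00012909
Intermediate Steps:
O(Z, r) = 56/9 (O(Z, r) = -(-114 + 58)/9 = -1/9*(-56) = 56/9)
I = -7753 (I = 67 - 7820 = -7753)
1/(I + O(q(1/(-4), 14), (3 - 7)*t)) = 1/(-7753 + 56/9) = 1/(-69721/9) = -9/69721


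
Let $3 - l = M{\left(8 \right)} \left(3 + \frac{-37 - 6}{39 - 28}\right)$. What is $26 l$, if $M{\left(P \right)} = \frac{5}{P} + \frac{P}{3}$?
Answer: $\frac{10283}{66} \approx 155.8$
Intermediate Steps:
$M{\left(P \right)} = \frac{5}{P} + \frac{P}{3}$ ($M{\left(P \right)} = \frac{5}{P} + P \frac{1}{3} = \frac{5}{P} + \frac{P}{3}$)
$l = \frac{791}{132}$ ($l = 3 - \left(\frac{5}{8} + \frac{1}{3} \cdot 8\right) \left(3 + \frac{-37 - 6}{39 - 28}\right) = 3 - \left(5 \cdot \frac{1}{8} + \frac{8}{3}\right) \left(3 - \frac{43}{11}\right) = 3 - \left(\frac{5}{8} + \frac{8}{3}\right) \left(3 - \frac{43}{11}\right) = 3 - \frac{79 \left(3 - \frac{43}{11}\right)}{24} = 3 - \frac{79}{24} \left(- \frac{10}{11}\right) = 3 - - \frac{395}{132} = 3 + \frac{395}{132} = \frac{791}{132} \approx 5.9924$)
$26 l = 26 \cdot \frac{791}{132} = \frac{10283}{66}$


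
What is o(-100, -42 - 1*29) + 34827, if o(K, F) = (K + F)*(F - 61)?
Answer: 57399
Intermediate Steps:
o(K, F) = (-61 + F)*(F + K) (o(K, F) = (F + K)*(-61 + F) = (-61 + F)*(F + K))
o(-100, -42 - 1*29) + 34827 = ((-42 - 1*29)² - 61*(-42 - 1*29) - 61*(-100) + (-42 - 1*29)*(-100)) + 34827 = ((-42 - 29)² - 61*(-42 - 29) + 6100 + (-42 - 29)*(-100)) + 34827 = ((-71)² - 61*(-71) + 6100 - 71*(-100)) + 34827 = (5041 + 4331 + 6100 + 7100) + 34827 = 22572 + 34827 = 57399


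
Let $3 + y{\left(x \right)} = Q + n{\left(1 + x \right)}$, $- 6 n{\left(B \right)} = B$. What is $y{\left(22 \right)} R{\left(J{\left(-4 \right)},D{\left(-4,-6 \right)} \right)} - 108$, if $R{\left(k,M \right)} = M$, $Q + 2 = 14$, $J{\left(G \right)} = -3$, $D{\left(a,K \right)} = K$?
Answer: $-139$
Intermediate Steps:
$n{\left(B \right)} = - \frac{B}{6}$
$Q = 12$ ($Q = -2 + 14 = 12$)
$y{\left(x \right)} = \frac{53}{6} - \frac{x}{6}$ ($y{\left(x \right)} = -3 - \left(-12 + \frac{1 + x}{6}\right) = -3 + \left(12 - \left(\frac{1}{6} + \frac{x}{6}\right)\right) = -3 - \left(- \frac{71}{6} + \frac{x}{6}\right) = \frac{53}{6} - \frac{x}{6}$)
$y{\left(22 \right)} R{\left(J{\left(-4 \right)},D{\left(-4,-6 \right)} \right)} - 108 = \left(\frac{53}{6} - \frac{11}{3}\right) \left(-6\right) - 108 = \frac{31}{6} \left(-6\right) - 108 = -31 - 108 = -139$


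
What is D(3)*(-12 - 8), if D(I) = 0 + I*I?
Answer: -180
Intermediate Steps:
D(I) = I**2 (D(I) = 0 + I**2 = I**2)
D(3)*(-12 - 8) = 3**2*(-12 - 8) = 9*(-20) = -180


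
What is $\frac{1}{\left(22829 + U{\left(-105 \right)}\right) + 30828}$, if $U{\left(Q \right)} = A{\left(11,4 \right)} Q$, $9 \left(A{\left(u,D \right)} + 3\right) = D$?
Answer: $\frac{3}{161776} \approx 1.8544 \cdot 10^{-5}$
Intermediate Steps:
$A{\left(u,D \right)} = -3 + \frac{D}{9}$
$U{\left(Q \right)} = - \frac{23 Q}{9}$ ($U{\left(Q \right)} = \left(-3 + \frac{1}{9} \cdot 4\right) Q = \left(-3 + \frac{4}{9}\right) Q = - \frac{23 Q}{9}$)
$\frac{1}{\left(22829 + U{\left(-105 \right)}\right) + 30828} = \frac{1}{\left(22829 - - \frac{805}{3}\right) + 30828} = \frac{1}{\left(22829 + \frac{805}{3}\right) + 30828} = \frac{1}{\frac{69292}{3} + 30828} = \frac{1}{\frac{161776}{3}} = \frac{3}{161776}$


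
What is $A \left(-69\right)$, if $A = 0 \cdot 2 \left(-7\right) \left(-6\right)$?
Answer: $0$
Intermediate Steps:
$A = 0$ ($A = 0 \left(-7\right) \left(-6\right) = 0 \left(-6\right) = 0$)
$A \left(-69\right) = 0 \left(-69\right) = 0$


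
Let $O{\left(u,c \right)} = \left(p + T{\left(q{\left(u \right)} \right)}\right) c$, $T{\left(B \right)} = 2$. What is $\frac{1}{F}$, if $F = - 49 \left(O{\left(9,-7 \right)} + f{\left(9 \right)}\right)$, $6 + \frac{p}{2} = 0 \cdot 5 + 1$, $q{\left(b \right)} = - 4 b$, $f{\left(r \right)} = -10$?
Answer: $- \frac{1}{2254} \approx -0.00044366$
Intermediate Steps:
$p = -10$ ($p = -12 + 2 \left(0 \cdot 5 + 1\right) = -12 + 2 \left(0 + 1\right) = -12 + 2 \cdot 1 = -12 + 2 = -10$)
$O{\left(u,c \right)} = - 8 c$ ($O{\left(u,c \right)} = \left(-10 + 2\right) c = - 8 c$)
$F = -2254$ ($F = - 49 \left(\left(-8\right) \left(-7\right) - 10\right) = - 49 \left(56 - 10\right) = \left(-49\right) 46 = -2254$)
$\frac{1}{F} = \frac{1}{-2254} = - \frac{1}{2254}$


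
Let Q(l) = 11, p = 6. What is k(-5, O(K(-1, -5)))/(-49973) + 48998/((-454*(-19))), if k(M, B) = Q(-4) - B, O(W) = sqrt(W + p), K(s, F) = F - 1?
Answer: 111294644/19593959 ≈ 5.6800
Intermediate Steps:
K(s, F) = -1 + F
O(W) = sqrt(6 + W) (O(W) = sqrt(W + 6) = sqrt(6 + W))
k(M, B) = 11 - B
k(-5, O(K(-1, -5)))/(-49973) + 48998/((-454*(-19))) = (11 - sqrt(6 + (-1 - 5)))/(-49973) + 48998/((-454*(-19))) = (11 - sqrt(6 - 6))*(-1/49973) + 48998/8626 = (11 - sqrt(0))*(-1/49973) + 48998*(1/8626) = (11 - 1*0)*(-1/49973) + 24499/4313 = (11 + 0)*(-1/49973) + 24499/4313 = 11*(-1/49973) + 24499/4313 = -1/4543 + 24499/4313 = 111294644/19593959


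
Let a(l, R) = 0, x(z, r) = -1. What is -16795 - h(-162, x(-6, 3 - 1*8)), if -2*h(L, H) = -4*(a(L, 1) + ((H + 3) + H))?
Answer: -16797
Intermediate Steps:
h(L, H) = 6 + 4*H (h(L, H) = -(-2)*(0 + ((H + 3) + H)) = -(-2)*(0 + ((3 + H) + H)) = -(-2)*(0 + (3 + 2*H)) = -(-2)*(3 + 2*H) = -(-12 - 8*H)/2 = 6 + 4*H)
-16795 - h(-162, x(-6, 3 - 1*8)) = -16795 - (6 + 4*(-1)) = -16795 - (6 - 4) = -16795 - 1*2 = -16795 - 2 = -16797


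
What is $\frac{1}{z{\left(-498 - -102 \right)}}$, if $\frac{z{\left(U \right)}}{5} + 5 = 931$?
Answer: $\frac{1}{4630} \approx 0.00021598$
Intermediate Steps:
$z{\left(U \right)} = 4630$ ($z{\left(U \right)} = -25 + 5 \cdot 931 = -25 + 4655 = 4630$)
$\frac{1}{z{\left(-498 - -102 \right)}} = \frac{1}{4630}$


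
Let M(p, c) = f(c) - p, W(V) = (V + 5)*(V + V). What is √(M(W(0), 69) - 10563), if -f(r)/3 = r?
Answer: I*√10770 ≈ 103.78*I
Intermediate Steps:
f(r) = -3*r
W(V) = 2*V*(5 + V) (W(V) = (5 + V)*(2*V) = 2*V*(5 + V))
M(p, c) = -p - 3*c (M(p, c) = -3*c - p = -p - 3*c)
√(M(W(0), 69) - 10563) = √((-2*0*(5 + 0) - 3*69) - 10563) = √((-2*0*5 - 207) - 10563) = √((-1*0 - 207) - 10563) = √((0 - 207) - 10563) = √(-207 - 10563) = √(-10770) = I*√10770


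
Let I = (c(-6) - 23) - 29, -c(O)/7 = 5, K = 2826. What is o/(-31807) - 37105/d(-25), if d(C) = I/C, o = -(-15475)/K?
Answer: -27793680658025/2606710878 ≈ -10662.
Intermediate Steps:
c(O) = -35 (c(O) = -7*5 = -35)
o = 15475/2826 (o = -(-15475)/2826 = -1*(-15475/2826) = 15475/2826 ≈ 5.4759)
I = -87 (I = (-35 - 23) - 29 = -58 - 29 = -87)
d(C) = -87/C
o/(-31807) - 37105/d(-25) = (15475/2826)/(-31807) - 37105/((-87/(-25))) = (15475/2826)*(-1/31807) - 37105/((-87*(-1/25))) = -15475/89886582 - 37105/87/25 = -15475/89886582 - 37105*25/87 = -15475/89886582 - 927625/87 = -27793680658025/2606710878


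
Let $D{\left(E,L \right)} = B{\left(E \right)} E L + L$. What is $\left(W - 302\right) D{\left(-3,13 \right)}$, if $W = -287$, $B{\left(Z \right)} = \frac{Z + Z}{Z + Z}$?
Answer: $15314$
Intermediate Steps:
$B{\left(Z \right)} = 1$ ($B{\left(Z \right)} = \frac{2 Z}{2 Z} = 2 Z \frac{1}{2 Z} = 1$)
$D{\left(E,L \right)} = L + E L$ ($D{\left(E,L \right)} = 1 E L + L = E L + L = L + E L$)
$\left(W - 302\right) D{\left(-3,13 \right)} = \left(-287 - 302\right) 13 \left(1 - 3\right) = - 589 \cdot 13 \left(-2\right) = \left(-589\right) \left(-26\right) = 15314$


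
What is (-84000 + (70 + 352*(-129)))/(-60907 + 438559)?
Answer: -5879/17166 ≈ -0.34248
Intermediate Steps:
(-84000 + (70 + 352*(-129)))/(-60907 + 438559) = (-84000 + (70 - 45408))/377652 = (-84000 - 45338)*(1/377652) = -129338*1/377652 = -5879/17166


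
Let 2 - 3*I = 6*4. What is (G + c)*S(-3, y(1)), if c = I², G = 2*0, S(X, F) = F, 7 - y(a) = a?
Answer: 968/3 ≈ 322.67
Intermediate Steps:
y(a) = 7 - a
I = -22/3 (I = ⅔ - 2*4 = ⅔ - ⅓*24 = ⅔ - 8 = -22/3 ≈ -7.3333)
G = 0
c = 484/9 (c = (-22/3)² = 484/9 ≈ 53.778)
(G + c)*S(-3, y(1)) = (0 + 484/9)*(7 - 1*1) = 484*(7 - 1)/9 = (484/9)*6 = 968/3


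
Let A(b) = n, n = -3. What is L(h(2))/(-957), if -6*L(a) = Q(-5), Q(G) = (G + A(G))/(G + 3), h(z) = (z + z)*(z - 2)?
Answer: 2/2871 ≈ 0.00069662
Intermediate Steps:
A(b) = -3
h(z) = 2*z*(-2 + z) (h(z) = (2*z)*(-2 + z) = 2*z*(-2 + z))
Q(G) = (-3 + G)/(3 + G) (Q(G) = (G - 3)/(G + 3) = (-3 + G)/(3 + G))
L(a) = -⅔ (L(a) = -(-3 - 5)/(6*(3 - 5)) = -(-8)/(6*(-2)) = -(-1)*(-8)/12 = -⅙*4 = -⅔)
L(h(2))/(-957) = -⅔/(-957) = -⅔*(-1/957) = 2/2871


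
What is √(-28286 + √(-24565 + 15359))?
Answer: √(-28286 + I*√9206) ≈ 0.2852 + 168.18*I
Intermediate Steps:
√(-28286 + √(-24565 + 15359)) = √(-28286 + √(-9206)) = √(-28286 + I*√9206)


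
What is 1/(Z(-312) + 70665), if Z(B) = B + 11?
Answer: 1/70364 ≈ 1.4212e-5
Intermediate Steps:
Z(B) = 11 + B
1/(Z(-312) + 70665) = 1/((11 - 312) + 70665) = 1/(-301 + 70665) = 1/70364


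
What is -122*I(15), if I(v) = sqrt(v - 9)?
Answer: -122*sqrt(6) ≈ -298.84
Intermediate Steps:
I(v) = sqrt(-9 + v)
-122*I(15) = -122*sqrt(-9 + 15) = -122*sqrt(6)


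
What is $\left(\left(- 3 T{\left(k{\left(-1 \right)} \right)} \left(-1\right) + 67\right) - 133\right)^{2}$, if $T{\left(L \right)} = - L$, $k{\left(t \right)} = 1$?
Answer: $4761$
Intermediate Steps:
$\left(\left(- 3 T{\left(k{\left(-1 \right)} \right)} \left(-1\right) + 67\right) - 133\right)^{2} = \left(\left(- 3 \left(\left(-1\right) 1\right) \left(-1\right) + 67\right) - 133\right)^{2} = \left(\left(\left(-3\right) \left(-1\right) \left(-1\right) + 67\right) - 133\right)^{2} = \left(\left(3 \left(-1\right) + 67\right) - 133\right)^{2} = \left(\left(-3 + 67\right) - 133\right)^{2} = \left(64 - 133\right)^{2} = \left(-69\right)^{2} = 4761$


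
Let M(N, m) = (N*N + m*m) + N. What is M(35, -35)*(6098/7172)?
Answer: 7576765/3586 ≈ 2112.9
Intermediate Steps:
M(N, m) = N + N**2 + m**2 (M(N, m) = (N**2 + m**2) + N = N + N**2 + m**2)
M(35, -35)*(6098/7172) = (35 + 35**2 + (-35)**2)*(6098/7172) = (35 + 1225 + 1225)*(6098*(1/7172)) = 2485*(3049/3586) = 7576765/3586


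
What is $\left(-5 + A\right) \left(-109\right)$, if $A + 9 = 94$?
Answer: $-8720$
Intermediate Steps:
$A = 85$ ($A = -9 + 94 = 85$)
$\left(-5 + A\right) \left(-109\right) = \left(-5 + 85\right) \left(-109\right) = 80 \left(-109\right) = -8720$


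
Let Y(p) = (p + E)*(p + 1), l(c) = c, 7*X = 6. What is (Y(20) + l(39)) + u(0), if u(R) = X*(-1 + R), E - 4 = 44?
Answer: 10263/7 ≈ 1466.1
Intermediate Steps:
E = 48 (E = 4 + 44 = 48)
X = 6/7 (X = (⅐)*6 = 6/7 ≈ 0.85714)
Y(p) = (1 + p)*(48 + p) (Y(p) = (p + 48)*(p + 1) = (48 + p)*(1 + p) = (1 + p)*(48 + p))
u(R) = -6/7 + 6*R/7 (u(R) = 6*(-1 + R)/7 = -6/7 + 6*R/7)
(Y(20) + l(39)) + u(0) = ((48 + 20² + 49*20) + 39) + (-6/7 + (6/7)*0) = ((48 + 400 + 980) + 39) + (-6/7 + 0) = (1428 + 39) - 6/7 = 1467 - 6/7 = 10263/7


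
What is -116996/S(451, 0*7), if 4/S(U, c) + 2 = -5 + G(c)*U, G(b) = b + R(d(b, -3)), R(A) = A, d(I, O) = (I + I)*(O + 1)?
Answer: 204743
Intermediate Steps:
d(I, O) = 2*I*(1 + O) (d(I, O) = (2*I)*(1 + O) = 2*I*(1 + O))
G(b) = -3*b (G(b) = b + 2*b*(1 - 3) = b + 2*b*(-2) = b - 4*b = -3*b)
S(U, c) = 4/(-7 - 3*U*c) (S(U, c) = 4/(-2 + (-5 + (-3*c)*U)) = 4/(-2 + (-5 - 3*U*c)) = 4/(-7 - 3*U*c))
-116996/S(451, 0*7) = -116996/(4/(-7 - 3*451*0*7)) = -116996/(4/(-7 - 3*451*0)) = -116996/(4/(-7 + 0)) = -116996/(4/(-7)) = -116996/(4*(-⅐)) = -116996/(-4/7) = -116996*(-7/4) = 204743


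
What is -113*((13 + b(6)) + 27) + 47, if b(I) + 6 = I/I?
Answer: -3908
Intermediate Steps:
b(I) = -5 (b(I) = -6 + I/I = -6 + 1 = -5)
-113*((13 + b(6)) + 27) + 47 = -113*((13 - 5) + 27) + 47 = -113*(8 + 27) + 47 = -113*35 + 47 = -3955 + 47 = -3908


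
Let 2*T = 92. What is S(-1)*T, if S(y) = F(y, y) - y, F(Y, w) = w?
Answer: 0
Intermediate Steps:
T = 46 (T = (1/2)*92 = 46)
S(y) = 0 (S(y) = y - y = 0)
S(-1)*T = 0*46 = 0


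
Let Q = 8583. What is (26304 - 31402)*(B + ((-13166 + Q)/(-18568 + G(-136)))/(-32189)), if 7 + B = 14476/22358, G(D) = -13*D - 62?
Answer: 14035860201228389/433402578023 ≈ 32385.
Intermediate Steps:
G(D) = -62 - 13*D
B = -10145/1597 (B = -7 + 14476/22358 = -7 + 14476*(1/22358) = -7 + 1034/1597 = -10145/1597 ≈ -6.3525)
(26304 - 31402)*(B + ((-13166 + Q)/(-18568 + G(-136)))/(-32189)) = (26304 - 31402)*(-10145/1597 + ((-13166 + 8583)/(-18568 + (-62 - 13*(-136))))/(-32189)) = -5098*(-10145/1597 - 4583/(-18568 + (-62 + 1768))*(-1/32189)) = -5098*(-10145/1597 - 4583/(-18568 + 1706)*(-1/32189)) = -5098*(-10145/1597 - 4583/(-16862)*(-1/32189)) = -5098*(-10145/1597 - 4583*(-1/16862)*(-1/32189)) = -5098*(-10145/1597 + (4583/16862)*(-1/32189)) = -5098*(-10145/1597 - 4583/542770918) = -5098*(-5506418282161/866805156046) = 14035860201228389/433402578023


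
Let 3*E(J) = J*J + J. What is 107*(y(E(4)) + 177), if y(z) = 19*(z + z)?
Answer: 138137/3 ≈ 46046.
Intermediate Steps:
E(J) = J/3 + J²/3 (E(J) = (J*J + J)/3 = (J² + J)/3 = (J + J²)/3 = J/3 + J²/3)
y(z) = 38*z (y(z) = 19*(2*z) = 38*z)
107*(y(E(4)) + 177) = 107*(38*((⅓)*4*(1 + 4)) + 177) = 107*(38*((⅓)*4*5) + 177) = 107*(38*(20/3) + 177) = 107*(760/3 + 177) = 107*(1291/3) = 138137/3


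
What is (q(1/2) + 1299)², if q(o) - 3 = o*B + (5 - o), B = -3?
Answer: 1703025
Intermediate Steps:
q(o) = 8 - 4*o (q(o) = 3 + (o*(-3) + (5 - o)) = 3 + (-3*o + (5 - o)) = 3 + (5 - 4*o) = 8 - 4*o)
(q(1/2) + 1299)² = ((8 - 4/2) + 1299)² = ((8 - 4*½) + 1299)² = ((8 - 2) + 1299)² = (6 + 1299)² = 1305² = 1703025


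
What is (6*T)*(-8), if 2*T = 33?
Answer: -792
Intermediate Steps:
T = 33/2 (T = (½)*33 = 33/2 ≈ 16.500)
(6*T)*(-8) = (6*(33/2))*(-8) = 99*(-8) = -792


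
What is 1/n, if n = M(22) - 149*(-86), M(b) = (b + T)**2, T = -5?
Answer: 1/13103 ≈ 7.6318e-5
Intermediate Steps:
M(b) = (-5 + b)**2 (M(b) = (b - 5)**2 = (-5 + b)**2)
n = 13103 (n = (-5 + 22)**2 - 149*(-86) = 17**2 + 12814 = 289 + 12814 = 13103)
1/n = 1/13103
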